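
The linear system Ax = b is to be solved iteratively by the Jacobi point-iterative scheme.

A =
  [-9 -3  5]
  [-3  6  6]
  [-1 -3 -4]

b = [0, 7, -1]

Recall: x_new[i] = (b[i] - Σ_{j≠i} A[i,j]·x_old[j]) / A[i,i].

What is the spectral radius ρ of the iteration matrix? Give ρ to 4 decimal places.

Split A = D + L + U, D = diag(-9, 6, -4).
T_J = -D⁻¹(L+U): T[0,2] = -(5)/(-9) = +0.5556; T[0,0] = 0.
  T[0,:] = [+0.0000, -0.3333, +0.5556]
  T[1,:] = [+0.5000, +0.0000, -1.0000]
  T[2,:] = [-0.2500, -0.7500, +0.0000]
eigenvalue magnitudes: 0.8807, 0.5755, 0.5755.
ρ(T) = max|λ| = 0.8807; 0.8807 < 1, so it converges for any x₀.

0.8807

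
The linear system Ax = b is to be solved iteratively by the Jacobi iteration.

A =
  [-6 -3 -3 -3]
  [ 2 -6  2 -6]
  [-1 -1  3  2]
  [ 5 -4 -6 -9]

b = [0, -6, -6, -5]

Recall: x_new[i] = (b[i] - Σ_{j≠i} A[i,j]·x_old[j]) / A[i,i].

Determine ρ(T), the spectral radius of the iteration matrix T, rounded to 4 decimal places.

1.1469

Split A = D + L + U, D = diag(-6, -6, 3, -9).
Jacobi: T = -D⁻¹(L+U), T[2,1] = -(-1)/(3) = +0.3333; T[2,2] = 0.
  T[0,:] = [+0.0000  -0.5000  -0.5000  -0.5000]
  T[1,:] = [+0.3333  +0.0000  +0.3333  -1.0000]
  T[2,:] = [+0.3333  +0.3333  +0.0000  -0.6667]
  T[3,:] = [+0.5556  -0.4444  -0.6667  +0.0000]
|roots of det(T-λI)|: 1.1469, 0.8182, 0.8182, 0.3055.
ρ(T) = max|λ| = 1.1469; 1.1469 > 1: divergent.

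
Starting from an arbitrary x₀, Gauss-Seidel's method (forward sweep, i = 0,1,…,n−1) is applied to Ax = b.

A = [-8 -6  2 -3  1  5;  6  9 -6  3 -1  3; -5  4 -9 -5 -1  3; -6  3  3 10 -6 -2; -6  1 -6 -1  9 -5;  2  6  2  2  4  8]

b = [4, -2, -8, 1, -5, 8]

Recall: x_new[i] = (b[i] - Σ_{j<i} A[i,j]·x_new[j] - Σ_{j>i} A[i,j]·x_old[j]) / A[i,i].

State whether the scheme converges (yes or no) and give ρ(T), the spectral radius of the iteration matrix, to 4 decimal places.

no, ρ = 1.4587

Write A = D+L+U with D = diag(-8, 9, -9, 10, 9, 8).
GS T = -(D+L)⁻¹U: row 0 first, T[0,4] = -(1)/(-8) = +0.1250; later rows by forward substitution.
  T[0,:] = [+0.0000 -0.7500 +0.2500 -0.3750 +0.1250 +0.6250]
  T[1,:] = [+0.0000 +0.5000 +0.5000 -0.0833 +0.0278 -0.7500]
  T[2,:] = [+0.0000 +0.6389 +0.0833 -0.3843 -0.1682 -0.3472]
  T[3,:] = [+0.0000 -0.7917 -0.0250 -0.0847 +0.7171 +0.9042]
  T[4,:] = [+0.0000 -0.2176 +0.1639 -0.5063 +0.0478 +0.9245]
  T[5,:] = [+0.0000 -0.0405 -0.5340 +0.5267 -0.2132 -0.1953]
|λ(T)| sorted: 1.4587, 0.9334, 0.9334, 0.2649, 0.0688, 0.0000.
ρ = 1.4587; 1.4587 > 1: divergent.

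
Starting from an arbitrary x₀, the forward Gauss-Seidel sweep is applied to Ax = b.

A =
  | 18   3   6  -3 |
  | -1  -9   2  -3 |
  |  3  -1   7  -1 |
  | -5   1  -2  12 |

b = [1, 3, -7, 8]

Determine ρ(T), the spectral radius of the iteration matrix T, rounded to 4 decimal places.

Diagonal D = diag(18, -9, 7, 12); L, U strict lower/upper.
Gauss-Seidel: T = -(D+L)⁻¹U, row 0 first, T[0,3] = -(-3)/(18) = +0.1667; later rows by forward substitution.
  T[0,:] = [+0.0000, -0.1667, -0.3333, +0.1667]
  T[1,:] = [+0.0000, +0.0185, +0.2593, -0.3519]
  T[2,:] = [+0.0000, +0.0741, +0.1799, +0.0212]
  T[3,:] = [+0.0000, -0.0586, -0.1305, +0.1023]
moduli |λ_i(T)| = 0.3212, 0.0937, 0.0732, 0.0000.
ρ = 0.3212; 0.3212 < 1: convergent.

0.3212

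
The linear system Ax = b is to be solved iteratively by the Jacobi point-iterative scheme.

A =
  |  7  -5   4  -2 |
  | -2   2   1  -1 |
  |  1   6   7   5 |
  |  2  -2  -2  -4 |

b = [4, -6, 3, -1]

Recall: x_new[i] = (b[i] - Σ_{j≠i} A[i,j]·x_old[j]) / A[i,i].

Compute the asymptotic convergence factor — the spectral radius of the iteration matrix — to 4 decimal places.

Diagonal D = diag(7, 2, 7, -4); L, U strict lower/upper.
T_J = -D⁻¹(L+U): T[2,3] = -(5)/(7) = -0.7143; T[2,2] = 0.
  T[0,:] = [+0.0000  +0.7143  -0.5714  +0.2857]
  T[1,:] = [+1.0000  +0.0000  -0.5000  +0.5000]
  T[2,:] = [-0.1429  -0.8571  +0.0000  -0.7143]
  T[3,:] = [+0.5000  -0.5000  -0.5000  +0.0000]
|λ(T)| sorted: 1.4174, 0.8403, 0.8403, 0.1122.
spectral radius ρ = 1.4174; 1.4174 > 1: divergent.

1.4174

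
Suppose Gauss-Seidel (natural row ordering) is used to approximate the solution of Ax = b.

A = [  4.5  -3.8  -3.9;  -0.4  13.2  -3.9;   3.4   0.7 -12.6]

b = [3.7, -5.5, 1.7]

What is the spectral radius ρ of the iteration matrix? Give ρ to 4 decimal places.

0.4329

A = D + L + U where D = diag(4.5, 13.2, -12.6).
Gauss-Seidel: T = -(D+L)⁻¹U, row 0 first, T[0,2] = -(-3.9)/(4.5) = +0.8667; later rows by forward substitution.
  T[0,:] = [+0.0000 +0.8444 +0.8667]
  T[1,:] = [+0.0000 +0.0256 +0.3217]
  T[2,:] = [+0.0000 +0.2293 +0.2517]
|λ(T)| sorted: 0.4329, 0.1555, 0.0000.
ρ = 0.4329; 0.4329 < 1: convergent.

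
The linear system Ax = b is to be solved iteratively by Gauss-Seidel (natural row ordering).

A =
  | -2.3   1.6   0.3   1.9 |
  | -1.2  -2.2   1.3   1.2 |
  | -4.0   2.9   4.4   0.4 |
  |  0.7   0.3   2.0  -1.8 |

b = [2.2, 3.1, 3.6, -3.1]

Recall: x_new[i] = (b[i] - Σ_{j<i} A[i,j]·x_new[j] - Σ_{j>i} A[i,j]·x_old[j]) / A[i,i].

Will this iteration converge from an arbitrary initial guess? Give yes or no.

no

Diagonal D = diag(-2.3, -2.2, 4.4, -1.8); L, U strict lower/upper.
Gauss-Seidel: T = -(D+L)⁻¹U, row 0 first, T[0,2] = -(0.3)/(-2.3) = +0.1304; later rows by forward substitution.
  T[0,:] = [+0.0000 +0.6957 +0.1304 +0.8261]
  T[1,:] = [+0.0000 -0.3794 +0.5198 +0.0949]
  T[2,:] = [+0.0000 +0.8825 -0.2240 +0.5976]
  T[3,:] = [+0.0000 +1.1878 -0.1115 +1.0010]
eigenvalue magnitudes: 1.2242, 0.8407, 0.0141, 0.0000.
ρ = 1.2242; 1.2242 > 1: divergent.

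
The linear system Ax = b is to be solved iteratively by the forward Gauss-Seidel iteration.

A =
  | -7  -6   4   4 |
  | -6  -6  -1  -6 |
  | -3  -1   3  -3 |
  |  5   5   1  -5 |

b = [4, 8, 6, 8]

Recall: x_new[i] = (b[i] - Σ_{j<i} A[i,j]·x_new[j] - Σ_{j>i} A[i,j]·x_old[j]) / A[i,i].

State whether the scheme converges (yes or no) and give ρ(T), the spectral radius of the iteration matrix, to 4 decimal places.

Write A = D+L+U with D = diag(-7, -6, 3, -5).
Gauss-Seidel: T = -(D+L)⁻¹U, row 0 first, T[0,2] = -(4)/(-7) = +0.5714; later rows by forward substitution.
  T[0,:] = [+0.0000, -0.8571, +0.5714, +0.5714]
  T[1,:] = [+0.0000, +0.8571, -0.7381, -1.5714]
  T[2,:] = [+0.0000, -0.5714, +0.3254, +1.0476]
  T[3,:] = [+0.0000, -0.1143, -0.1016, -0.7905]
|roots of det(T-λI)|: 1.3346, 0.8104, 0.1321, 0.0000.
ρ = 1.3346; 1.3346 > 1, so it fails to converge.

no, ρ = 1.3346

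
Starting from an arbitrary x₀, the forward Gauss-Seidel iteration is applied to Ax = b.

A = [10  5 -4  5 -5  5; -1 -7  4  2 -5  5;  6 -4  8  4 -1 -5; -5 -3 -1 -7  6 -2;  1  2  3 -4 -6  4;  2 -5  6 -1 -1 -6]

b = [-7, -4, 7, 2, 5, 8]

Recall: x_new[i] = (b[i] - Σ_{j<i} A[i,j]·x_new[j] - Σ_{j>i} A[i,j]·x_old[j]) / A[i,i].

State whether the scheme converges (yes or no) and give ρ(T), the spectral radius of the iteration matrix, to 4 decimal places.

no, ρ = 1.2004

Split A = D + L + U, D = diag(10, -7, 8, -7, -6, -6).
Gauss-Seidel: T = -(D+L)⁻¹U, row 0 first, T[0,2] = -(-4)/(10) = +0.4000; later rows by forward substitution.
  T[0,:] = [+0.0000 -0.5000 +0.4000 -0.5000 +0.5000 -0.5000]
  T[1,:] = [+0.0000 +0.0714 +0.5143 +0.3571 -0.7857 +0.7857]
  T[2,:] = [+0.0000 +0.4107 -0.0429 +0.0536 -0.6429 +1.3929]
  T[3,:] = [+0.0000 +0.2679 -0.5000 +0.1964 +0.9286 -0.4643]
  T[4,:] = [+0.0000 -0.0327 +0.5500 -0.0685 -1.1190 +1.8512]
  T[5,:] = [+0.0000 +0.1453 -0.3464 -0.4320 +0.2103 +0.3403]
|λ(T)| sorted: 1.2004, 0.5986, 0.5986, 0.3793, 0.1668, 0.0000.
spectral radius ρ = 1.2004; 1.2004 > 1: divergent.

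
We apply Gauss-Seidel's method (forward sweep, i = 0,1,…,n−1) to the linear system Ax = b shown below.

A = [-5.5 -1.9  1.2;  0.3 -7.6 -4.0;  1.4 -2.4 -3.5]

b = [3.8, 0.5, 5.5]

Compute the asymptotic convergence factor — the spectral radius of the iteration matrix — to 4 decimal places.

0.5588

Split A = D + L + U, D = diag(-5.5, -7.6, -3.5).
Gauss-Seidel: T = -(D+L)⁻¹U, row 0 first, T[0,2] = -(1.2)/(-5.5) = +0.2182; later rows by forward substitution.
  T[0,:] = [+0.0000  -0.3455  +0.2182]
  T[1,:] = [+0.0000  -0.0136  -0.5177]
  T[2,:] = [+0.0000  -0.1288  +0.4423]
|eigenvalues of T|: 0.5588, 0.1302, 0.0000.
ρ = 0.5588; 0.5588 < 1, so it converges for any x₀.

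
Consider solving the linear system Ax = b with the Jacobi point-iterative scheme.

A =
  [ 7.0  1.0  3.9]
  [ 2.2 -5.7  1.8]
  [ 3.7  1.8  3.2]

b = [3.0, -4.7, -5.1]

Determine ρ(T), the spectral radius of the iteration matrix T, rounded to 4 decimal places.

0.7935

A = D + L + U where D = diag(7, -5.7, 3.2).
T_J = -D⁻¹(L+U): T[0,1] = -(1)/(7) = -0.1429; T[0,0] = 0.
  T[0,:] = [+0.0000, -0.1429, -0.5571]
  T[1,:] = [+0.3860, +0.0000, +0.3158]
  T[2,:] = [-1.1562, -0.5625, +0.0000]
|eigenvalues of T|: 0.7935, 0.4671, 0.4671.
ρ(T) = max|λ| = 0.7935; 0.7935 < 1 ⇒ converges.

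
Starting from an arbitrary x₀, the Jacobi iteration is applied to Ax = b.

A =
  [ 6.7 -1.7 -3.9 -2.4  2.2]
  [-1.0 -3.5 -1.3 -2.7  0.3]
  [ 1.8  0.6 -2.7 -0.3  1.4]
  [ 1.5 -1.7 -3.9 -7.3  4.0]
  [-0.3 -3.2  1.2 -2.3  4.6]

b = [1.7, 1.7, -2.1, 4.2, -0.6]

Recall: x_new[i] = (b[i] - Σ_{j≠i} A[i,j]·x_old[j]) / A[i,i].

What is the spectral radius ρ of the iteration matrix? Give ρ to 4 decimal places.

Write A = D+L+U with D = diag(6.7, -3.5, -2.7, -7.3, 4.6).
T_J = -D⁻¹(L+U): T[0,4] = -(2.2)/(6.7) = -0.3284; T[0,0] = 0.
  T[0,:] = [+0.0000  +0.2537  +0.5821  +0.3582  -0.3284]
  T[1,:] = [-0.2857  +0.0000  -0.3714  -0.7714  +0.0857]
  T[2,:] = [+0.6667  +0.2222  +0.0000  -0.1111  +0.5185]
  T[3,:] = [+0.2055  -0.2329  -0.5342  +0.0000  +0.5479]
  T[4,:] = [+0.0652  +0.6957  -0.2609  +0.5000  +0.0000]
|eigenvalues of T|: 1.1639, 0.6280, 0.6280, 0.5900, 0.1411.
ρ(T) = max|λ| = 1.1639; 1.1639 > 1 ⇒ diverges.

1.1639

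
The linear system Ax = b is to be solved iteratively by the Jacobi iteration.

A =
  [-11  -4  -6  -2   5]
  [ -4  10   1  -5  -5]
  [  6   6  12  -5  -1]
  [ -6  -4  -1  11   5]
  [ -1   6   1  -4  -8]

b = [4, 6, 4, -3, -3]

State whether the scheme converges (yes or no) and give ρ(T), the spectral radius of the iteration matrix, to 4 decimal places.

A = D + L + U where D = diag(-11, 10, 12, 11, -8).
T_J = -D⁻¹(L+U): T[1,0] = -(-4)/(10) = +0.4000; T[1,1] = 0.
  T[0,:] = [+0.0000, -0.3636, -0.5455, -0.1818, +0.4545]
  T[1,:] = [+0.4000, +0.0000, -0.1000, +0.5000, +0.5000]
  T[2,:] = [-0.5000, -0.5000, +0.0000, +0.4167, +0.0833]
  T[3,:] = [+0.5455, +0.3636, +0.0909, +0.0000, -0.4545]
  T[4,:] = [-0.1250, +0.7500, +0.1250, -0.5000, +0.0000]
moduli |λ_i(T)| = 1.1552, 0.7052, 0.5639, 0.5639, 0.2279.
ρ = 1.1552; 1.1552 > 1: divergent.

no, ρ = 1.1552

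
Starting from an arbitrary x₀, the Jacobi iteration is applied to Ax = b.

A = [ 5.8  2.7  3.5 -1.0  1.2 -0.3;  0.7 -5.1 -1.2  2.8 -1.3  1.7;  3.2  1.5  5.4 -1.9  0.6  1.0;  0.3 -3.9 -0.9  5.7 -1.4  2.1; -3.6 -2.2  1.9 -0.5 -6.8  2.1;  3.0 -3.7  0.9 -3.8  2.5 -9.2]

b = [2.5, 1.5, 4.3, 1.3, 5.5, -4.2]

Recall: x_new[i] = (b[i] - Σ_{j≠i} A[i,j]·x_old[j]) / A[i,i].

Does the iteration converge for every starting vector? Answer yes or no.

Write A = D+L+U with D = diag(5.8, -5.1, 5.4, 5.7, -6.8, -9.2).
Jacobi: T = -D⁻¹(L+U), T[0,3] = -(-1)/(5.8) = +0.1724; T[0,0] = 0.
  T[0,:] = [+0.0000  -0.4655  -0.6034  +0.1724  -0.2069  +0.0517]
  T[1,:] = [+0.1373  +0.0000  -0.2353  +0.5490  -0.2549  +0.3333]
  T[2,:] = [-0.5926  -0.2778  +0.0000  +0.3519  -0.1111  -0.1852]
  T[3,:] = [-0.0526  +0.6842  +0.1579  +0.0000  +0.2456  -0.3684]
  T[4,:] = [-0.5294  -0.3235  +0.2794  -0.0735  +0.0000  +0.3088]
  T[5,:] = [+0.3261  -0.4022  +0.0978  -0.4130  +0.2717  +0.0000]
eigenvalue magnitudes: 1.1457, 0.6841, 0.6841, 0.3766, 0.3766, 0.2376.
ρ = 1.1457; 1.1457 > 1: divergent.

no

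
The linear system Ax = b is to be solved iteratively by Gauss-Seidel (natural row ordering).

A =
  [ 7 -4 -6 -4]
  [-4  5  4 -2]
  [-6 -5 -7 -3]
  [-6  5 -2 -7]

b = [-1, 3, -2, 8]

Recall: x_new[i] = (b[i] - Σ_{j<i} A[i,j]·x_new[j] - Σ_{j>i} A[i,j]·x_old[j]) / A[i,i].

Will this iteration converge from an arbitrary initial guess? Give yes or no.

no

Write A = D+L+U with D = diag(7, 5, -7, -7).
T_GS = -(D+L)⁻¹U: row 0 first, T[0,3] = -(-4)/(7) = +0.5714; later rows by forward substitution.
  T[0,:] = [+0.0000 +0.5714 +0.8571 +0.5714]
  T[1,:] = [+0.0000 +0.4571 -0.1143 +0.8571]
  T[2,:] = [+0.0000 -0.8163 -0.6531 -1.5306]
  T[3,:] = [+0.0000 +0.0700 -0.6297 +0.5598]
|λ(T)| sorted: 1.3806, 1.1249, 0.1081, 0.0000.
ρ(T) = max|λ| = 1.3806; 1.3806 > 1 ⇒ diverges.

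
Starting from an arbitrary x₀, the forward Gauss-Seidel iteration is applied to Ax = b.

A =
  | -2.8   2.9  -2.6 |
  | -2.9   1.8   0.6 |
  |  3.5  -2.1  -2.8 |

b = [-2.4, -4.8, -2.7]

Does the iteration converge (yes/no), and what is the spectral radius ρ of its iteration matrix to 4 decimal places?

no, ρ = 1.6123

Write A = D+L+U with D = diag(-2.8, 1.8, -2.8).
GS T = -(D+L)⁻¹U: row 0 first, T[0,2] = -(-2.6)/(-2.8) = -0.9286; later rows by forward substitution.
  T[0,:] = [+0.0000 +1.0357 -0.9286]
  T[1,:] = [+0.0000 +1.6687 -1.8294]
  T[2,:] = [+0.0000 +0.0432 +0.2113]
|λ(T)| sorted: 1.6123, 0.2677, 0.0000.
ρ = 1.6123; 1.6123 > 1, so it fails to converge.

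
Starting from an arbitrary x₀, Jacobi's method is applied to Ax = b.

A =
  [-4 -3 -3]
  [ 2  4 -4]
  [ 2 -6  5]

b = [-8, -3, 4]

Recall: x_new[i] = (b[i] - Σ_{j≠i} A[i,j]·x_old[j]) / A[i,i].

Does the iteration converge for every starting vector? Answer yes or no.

Write A = D+L+U with D = diag(-4, 4, 5).
Jacobi: T = -D⁻¹(L+U), T[1,0] = -(2)/(4) = -0.5000; T[1,1] = 0.
  T[0,:] = [+0.0000, -0.7500, -0.7500]
  T[1,:] = [-0.5000, +0.0000, +1.0000]
  T[2,:] = [-0.4000, +1.2000, +0.0000]
eigenvalue magnitudes: 1.5372, 1.0892, 0.4479.
ρ = 1.5372; 1.5372 > 1 ⇒ diverges.

no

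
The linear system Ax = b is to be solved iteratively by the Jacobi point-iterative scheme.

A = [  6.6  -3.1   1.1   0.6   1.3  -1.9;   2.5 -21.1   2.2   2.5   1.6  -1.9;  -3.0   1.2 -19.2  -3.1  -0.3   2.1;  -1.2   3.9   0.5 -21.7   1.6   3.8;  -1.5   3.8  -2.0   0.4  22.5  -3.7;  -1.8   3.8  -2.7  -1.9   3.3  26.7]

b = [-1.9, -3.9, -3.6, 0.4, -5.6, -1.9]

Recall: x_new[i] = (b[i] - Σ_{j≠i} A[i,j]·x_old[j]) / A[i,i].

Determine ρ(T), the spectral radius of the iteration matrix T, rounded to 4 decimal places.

0.5090

Let D = diag(6.6, -21.1, -19.2, -21.7, 22.5, 26.7); L, U the strict triangles.
Jacobi: T = -D⁻¹(L+U), T[0,2] = -(1.1)/(6.6) = -0.1667; T[0,0] = 0.
  T[0,:] = [+0.0000 +0.4697 -0.1667 -0.0909 -0.1970 +0.2879]
  T[1,:] = [+0.1185 +0.0000 +0.1043 +0.1185 +0.0758 -0.0900]
  T[2,:] = [-0.1562 +0.0625 +0.0000 -0.1615 -0.0156 +0.1094]
  T[3,:] = [-0.0553 +0.1797 +0.0230 +0.0000 +0.0737 +0.1751]
  T[4,:] = [+0.0667 -0.1689 +0.0889 -0.0178 +0.0000 +0.1644]
  T[5,:] = [+0.0674 -0.1423 +0.1011 +0.0712 -0.1236 +0.0000]
|roots of det(T-λI)|: 0.5090, 0.2166, 0.2166, 0.1789, 0.1789, 0.0807.
ρ(T) = max|λ| = 0.5090; 0.5090 < 1: convergent.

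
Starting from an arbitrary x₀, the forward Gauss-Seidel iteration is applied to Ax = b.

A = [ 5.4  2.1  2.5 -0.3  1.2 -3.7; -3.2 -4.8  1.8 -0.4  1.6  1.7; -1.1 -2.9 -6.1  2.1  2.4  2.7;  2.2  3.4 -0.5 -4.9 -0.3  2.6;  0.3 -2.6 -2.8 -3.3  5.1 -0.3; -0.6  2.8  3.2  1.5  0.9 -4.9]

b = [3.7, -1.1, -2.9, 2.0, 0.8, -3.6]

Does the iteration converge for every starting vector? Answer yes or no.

no

Split A = D + L + U, D = diag(5.4, -4.8, -6.1, -4.9, 5.1, -4.9).
GS T = -(D+L)⁻¹U: row 0 first, T[0,4] = -(1.2)/(5.4) = -0.2222; later rows by forward substitution.
  T[0,:] = [+0.0000 -0.3889 -0.4630 +0.0556 -0.2222 +0.6852]
  T[1,:] = [+0.0000 +0.2593 +0.6836 -0.1204 +0.4815 -0.1026]
  T[2,:] = [+0.0000 -0.0531 -0.2415 +0.3915 +0.2046 +0.3679]
  T[3,:] = [+0.0000 +0.0107 +0.2911 -0.0985 +0.1522 +0.7295]
  T[4,:] = [+0.0000 +0.1328 +0.4315 +0.0865 +0.4694 +0.6402]
  T[5,:] = [+0.0000 +0.1887 +0.4580 +0.1658 +0.5688 +0.4386]
|eigenvalues of T|: 1.4406, 0.4683, 0.0920, 0.0920, 0.0039, 0.0000.
ρ(T) = max|λ| = 1.4406; 1.4406 > 1 ⇒ diverges.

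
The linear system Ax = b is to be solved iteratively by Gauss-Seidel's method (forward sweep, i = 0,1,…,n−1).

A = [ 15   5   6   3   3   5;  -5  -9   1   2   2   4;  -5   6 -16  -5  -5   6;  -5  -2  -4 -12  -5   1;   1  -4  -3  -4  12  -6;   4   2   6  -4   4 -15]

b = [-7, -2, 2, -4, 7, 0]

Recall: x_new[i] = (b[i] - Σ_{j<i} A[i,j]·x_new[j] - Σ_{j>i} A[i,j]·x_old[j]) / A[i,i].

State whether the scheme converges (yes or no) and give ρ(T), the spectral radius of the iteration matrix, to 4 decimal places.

yes, ρ = 0.8471

Write A = D+L+U with D = diag(15, -9, -16, -12, 12, -15).
Gauss-Seidel: T = -(D+L)⁻¹U, row 0 first, T[0,1] = -(5)/(15) = -0.3333; later rows by forward substitution.
  T[0,:] = [+0.0000  -0.3333  -0.4000  -0.2000  -0.2000  -0.3333]
  T[1,:] = [+0.0000  +0.1852  +0.3333  +0.3333  +0.3333  +0.6296]
  T[2,:] = [+0.0000  +0.1736  +0.2500  -0.1250  -0.1250  +0.7153]
  T[3,:] = [+0.0000  +0.0502  +0.0278  +0.0694  -0.3472  -0.1211]
  T[4,:] = [+0.0000  +0.1496  +0.2162  +0.1197  -0.0192  +0.8761]
  T[5,:] = [+0.0000  +0.0318  +0.0880  -0.0455  +0.0286  +0.5471]
|roots of det(T-λI)|: 0.8471, 0.2492, 0.1716, 0.1716, 0.1035, 0.0000.
ρ(T) = max|λ| = 0.8471; 0.8471 < 1, so it converges for any x₀.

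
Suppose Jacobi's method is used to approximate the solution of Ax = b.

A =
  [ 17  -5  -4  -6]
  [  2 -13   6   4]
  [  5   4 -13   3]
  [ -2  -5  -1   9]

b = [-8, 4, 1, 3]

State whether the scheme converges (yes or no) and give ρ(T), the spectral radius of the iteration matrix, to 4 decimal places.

Write A = D+L+U with D = diag(17, -13, -13, 9).
T_J = -D⁻¹(L+U): T[2,1] = -(4)/(-13) = +0.3077; T[2,2] = 0.
  T[0,:] = [+0.0000  +0.2941  +0.2353  +0.3529]
  T[1,:] = [+0.1538  +0.0000  +0.4615  +0.3077]
  T[2,:] = [+0.3846  +0.3077  +0.0000  +0.2308]
  T[3,:] = [+0.2222  +0.5556  +0.1111  +0.0000]
|λ(T)| sorted: 0.9060, 0.4986, 0.2548, 0.2548.
spectral radius ρ = 0.9060; 0.9060 < 1: convergent.

yes, ρ = 0.9060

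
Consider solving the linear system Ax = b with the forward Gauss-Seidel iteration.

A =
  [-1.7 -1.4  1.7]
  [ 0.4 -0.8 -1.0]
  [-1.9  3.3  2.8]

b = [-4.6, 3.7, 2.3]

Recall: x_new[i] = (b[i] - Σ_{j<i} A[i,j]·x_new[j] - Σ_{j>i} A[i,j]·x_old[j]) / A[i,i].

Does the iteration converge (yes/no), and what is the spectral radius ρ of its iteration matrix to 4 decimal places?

no, ρ = 1.5900

A = D + L + U where D = diag(-1.7, -0.8, 2.8).
T_GS = -(D+L)⁻¹U: row 0 first, T[0,1] = -(-1.4)/(-1.7) = -0.8235; later rows by forward substitution.
  T[0,:] = [+0.0000  -0.8235  +1.0000]
  T[1,:] = [+0.0000  -0.4118  -0.7500]
  T[2,:] = [+0.0000  -0.0735  +1.5625]
|eigenvalues of T|: 1.5900, 0.4393, 0.0000.
spectral radius ρ = 1.5900; 1.5900 > 1: divergent.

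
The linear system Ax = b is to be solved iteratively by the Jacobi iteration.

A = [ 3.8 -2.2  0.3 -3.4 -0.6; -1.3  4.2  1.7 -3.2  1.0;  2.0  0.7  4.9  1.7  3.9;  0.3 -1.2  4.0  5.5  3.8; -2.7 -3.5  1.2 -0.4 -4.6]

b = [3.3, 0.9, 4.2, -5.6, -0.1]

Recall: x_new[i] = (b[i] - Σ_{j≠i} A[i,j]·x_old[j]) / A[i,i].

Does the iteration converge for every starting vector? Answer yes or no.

no

Let D = diag(3.8, 4.2, 4.9, 5.5, -4.6); L, U the strict triangles.
Jacobi T = -D⁻¹(L+U): T[2,4] = -(3.9)/(4.9) = -0.7959; T[2,2] = 0.
  T[0,:] = [+0.0000  +0.5789  -0.0789  +0.8947  +0.1579]
  T[1,:] = [+0.3095  +0.0000  -0.4048  +0.7619  -0.2381]
  T[2,:] = [-0.4082  -0.1429  +0.0000  -0.3469  -0.7959]
  T[3,:] = [-0.0545  +0.2182  -0.7273  +0.0000  -0.6909]
  T[4,:] = [-0.5870  -0.7609  +0.2609  -0.0870  +0.0000]
|roots of det(T-λI)|: 1.1359, 0.9576, 0.9576, 0.4913, 0.4697.
ρ(T) = max|λ| = 1.1359; 1.1359 > 1 ⇒ diverges.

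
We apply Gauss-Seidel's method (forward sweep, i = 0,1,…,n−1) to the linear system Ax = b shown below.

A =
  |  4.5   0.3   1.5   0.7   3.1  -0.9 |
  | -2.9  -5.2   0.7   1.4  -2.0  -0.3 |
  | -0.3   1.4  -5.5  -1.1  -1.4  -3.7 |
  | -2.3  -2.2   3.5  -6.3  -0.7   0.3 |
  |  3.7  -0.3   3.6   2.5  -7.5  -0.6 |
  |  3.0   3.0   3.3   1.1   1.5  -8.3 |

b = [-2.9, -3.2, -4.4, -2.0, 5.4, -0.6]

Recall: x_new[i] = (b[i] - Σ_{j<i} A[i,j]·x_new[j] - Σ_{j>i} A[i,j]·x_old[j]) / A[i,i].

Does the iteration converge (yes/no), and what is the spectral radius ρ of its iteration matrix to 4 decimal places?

yes, ρ = 0.9161

Write A = D+L+U with D = diag(4.5, -5.2, -5.5, -6.3, -7.5, -8.3).
GS T = -(D+L)⁻¹U: row 0 first, T[0,3] = -(0.7)/(4.5) = -0.1556; later rows by forward substitution.
  T[0,:] = [+0.0000, -0.0667, -0.3333, -0.1556, -0.6889, +0.2000]
  T[1,:] = [+0.0000, +0.0372, +0.3205, +0.3560, -0.0004, -0.1692]
  T[2,:] = [+0.0000, +0.0131, +0.0998, -0.1009, -0.2171, -0.7267]
  T[3,:] = [+0.0000, +0.0186, +0.0652, -0.1236, +0.0199, -0.3700]
  T[4,:] = [+0.0000, -0.0219, -0.1076, -0.1806, -0.4374, -0.4467]
  T[5,:] = [+0.0000, -0.0069, +0.0242, -0.0167, -0.4119, -0.4076]
eigenvalue magnitudes: 0.9161, 0.2010, 0.2010, 0.0537, 0.0029, 0.0000.
spectral radius ρ = 0.9161; 0.9161 < 1, so it converges for any x₀.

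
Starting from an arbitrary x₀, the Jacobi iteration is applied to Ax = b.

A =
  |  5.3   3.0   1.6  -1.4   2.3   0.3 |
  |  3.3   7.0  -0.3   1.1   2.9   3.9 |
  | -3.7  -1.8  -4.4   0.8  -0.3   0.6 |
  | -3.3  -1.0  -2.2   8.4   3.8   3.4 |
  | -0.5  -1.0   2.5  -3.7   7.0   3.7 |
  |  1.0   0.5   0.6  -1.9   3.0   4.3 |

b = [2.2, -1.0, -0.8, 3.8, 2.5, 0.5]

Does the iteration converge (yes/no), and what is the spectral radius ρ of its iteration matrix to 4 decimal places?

Diagonal D = diag(5.3, 7, -4.4, 8.4, 7, 4.3); L, U strict lower/upper.
Jacobi: T = -D⁻¹(L+U), T[3,5] = -(3.4)/(8.4) = -0.4048; T[3,3] = 0.
  T[0,:] = [+0.0000, -0.5660, -0.3019, +0.2642, -0.4340, -0.0566]
  T[1,:] = [-0.4714, +0.0000, +0.0429, -0.1571, -0.4143, -0.5571]
  T[2,:] = [-0.8409, -0.4091, +0.0000, +0.1818, -0.0682, +0.1364]
  T[3,:] = [+0.3929, +0.1190, +0.2619, +0.0000, -0.4524, -0.4048]
  T[4,:] = [+0.0714, +0.1429, -0.3571, +0.5286, +0.0000, -0.5286]
  T[5,:] = [-0.2326, -0.1163, -0.1395, +0.4419, -0.6977, +0.0000]
eigenvalue magnitudes: 1.1687, 0.7820, 0.7820, 0.6817, 0.6817, 0.2205.
ρ(T) = max|λ| = 1.1687; 1.1687 > 1, so it fails to converge.

no, ρ = 1.1687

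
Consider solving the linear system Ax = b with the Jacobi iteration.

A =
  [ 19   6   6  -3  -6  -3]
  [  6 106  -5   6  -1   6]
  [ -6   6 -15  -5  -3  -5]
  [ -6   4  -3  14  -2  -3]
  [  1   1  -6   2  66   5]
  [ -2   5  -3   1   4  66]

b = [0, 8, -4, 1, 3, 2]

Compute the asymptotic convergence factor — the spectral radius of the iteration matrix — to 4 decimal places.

0.4757

A = D + L + U where D = diag(19, 106, -15, 14, 66, 66).
T_J = -D⁻¹(L+U): T[0,4] = -(-6)/(19) = +0.3158; T[0,0] = 0.
  T[0,:] = [+0.0000  -0.3158  -0.3158  +0.1579  +0.3158  +0.1579]
  T[1,:] = [-0.0566  +0.0000  +0.0472  -0.0566  +0.0094  -0.0566]
  T[2,:] = [-0.4000  +0.4000  +0.0000  -0.3333  -0.2000  -0.3333]
  T[3,:] = [+0.4286  -0.2857  +0.2143  +0.0000  +0.1429  +0.2143]
  T[4,:] = [-0.0152  -0.0152  +0.0909  -0.0303  +0.0000  -0.0758]
  T[5,:] = [+0.0303  -0.0758  +0.0455  -0.0152  -0.0606  +0.0000]
eigenvalue magnitudes: 0.4757, 0.2683, 0.2683, 0.0772, 0.0772, 0.0696.
ρ = 0.4757; 0.4757 < 1: convergent.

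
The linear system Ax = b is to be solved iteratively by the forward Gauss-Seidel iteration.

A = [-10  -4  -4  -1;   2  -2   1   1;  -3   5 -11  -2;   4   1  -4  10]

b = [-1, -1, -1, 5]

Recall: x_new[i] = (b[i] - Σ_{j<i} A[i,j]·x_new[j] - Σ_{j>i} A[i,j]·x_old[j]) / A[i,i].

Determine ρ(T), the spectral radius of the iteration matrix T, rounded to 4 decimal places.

A = D + L + U where D = diag(-10, -2, -11, 10).
T_GS = -(D+L)⁻¹U: row 0 first, T[0,2] = -(-4)/(-10) = -0.4000; later rows by forward substitution.
  T[0,:] = [+0.0000 -0.4000 -0.4000 -0.1000]
  T[1,:] = [+0.0000 -0.4000 +0.1000 +0.4000]
  T[2,:] = [+0.0000 -0.0727 +0.1545 +0.0273]
  T[3,:] = [+0.0000 +0.1709 +0.2118 +0.0109]
|roots of det(T-λI)|: 0.5325, 0.1653, 0.1653, 0.0000.
spectral radius ρ = 0.5325; 0.5325 < 1 ⇒ converges.

0.5325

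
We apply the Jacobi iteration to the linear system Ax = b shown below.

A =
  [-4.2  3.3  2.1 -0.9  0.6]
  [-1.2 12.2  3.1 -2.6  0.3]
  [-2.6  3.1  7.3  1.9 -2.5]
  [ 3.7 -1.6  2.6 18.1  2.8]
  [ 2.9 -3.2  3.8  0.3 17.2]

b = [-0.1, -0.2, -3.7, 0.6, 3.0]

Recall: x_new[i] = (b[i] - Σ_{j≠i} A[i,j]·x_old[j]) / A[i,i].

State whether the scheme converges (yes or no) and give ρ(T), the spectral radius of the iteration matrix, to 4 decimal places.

Split A = D + L + U, D = diag(-4.2, 12.2, 7.3, 18.1, 17.2).
Jacobi: T = -D⁻¹(L+U), T[3,1] = -(-1.6)/(18.1) = +0.0884; T[3,3] = 0.
  T[0,:] = [+0.0000  +0.7857  +0.5000  -0.2143  +0.1429]
  T[1,:] = [+0.0984  +0.0000  -0.2541  +0.2131  -0.0246]
  T[2,:] = [+0.3562  -0.4247  +0.0000  -0.2603  +0.3425]
  T[3,:] = [-0.2044  +0.0884  -0.1436  +0.0000  -0.1547]
  T[4,:] = [-0.1686  +0.1860  -0.2209  -0.0174  +0.0000]
|eigenvalues of T|: 0.7359, 0.4350, 0.4350, 0.1450, 0.1314.
ρ = 0.7359; 0.7359 < 1, so it converges for any x₀.

yes, ρ = 0.7359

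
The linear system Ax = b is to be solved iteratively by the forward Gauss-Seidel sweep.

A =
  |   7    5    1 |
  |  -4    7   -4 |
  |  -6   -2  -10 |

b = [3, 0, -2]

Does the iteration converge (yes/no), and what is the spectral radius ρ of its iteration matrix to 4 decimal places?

Write A = D+L+U with D = diag(7, 7, -10).
GS T = -(D+L)⁻¹U: row 0 first, T[0,2] = -(1)/(7) = -0.1429; later rows by forward substitution.
  T[0,:] = [+0.0000, -0.7143, -0.1429]
  T[1,:] = [+0.0000, -0.4082, +0.4898]
  T[2,:] = [+0.0000, +0.5102, -0.0122]
moduli |λ_i(T)| = 0.7479, 0.3275, 0.0000.
spectral radius ρ = 0.7479; 0.7479 < 1: convergent.

yes, ρ = 0.7479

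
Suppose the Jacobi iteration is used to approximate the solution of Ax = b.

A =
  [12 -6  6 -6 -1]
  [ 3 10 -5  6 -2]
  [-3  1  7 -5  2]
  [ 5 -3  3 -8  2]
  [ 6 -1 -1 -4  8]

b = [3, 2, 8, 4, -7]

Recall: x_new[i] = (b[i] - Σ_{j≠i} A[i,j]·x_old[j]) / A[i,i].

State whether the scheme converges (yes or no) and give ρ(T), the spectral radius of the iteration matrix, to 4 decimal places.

no, ρ = 1.1799

Diagonal D = diag(12, 10, 7, -8, 8); L, U strict lower/upper.
Jacobi T = -D⁻¹(L+U): T[4,0] = -(6)/(8) = -0.7500; T[4,4] = 0.
  T[0,:] = [+0.0000, +0.5000, -0.5000, +0.5000, +0.0833]
  T[1,:] = [-0.3000, +0.0000, +0.5000, -0.6000, +0.2000]
  T[2,:] = [+0.4286, -0.1429, +0.0000, +0.7143, -0.2857]
  T[3,:] = [+0.6250, -0.3750, +0.3750, +0.0000, +0.2500]
  T[4,:] = [-0.7500, +0.1250, +0.1250, +0.5000, +0.0000]
|eigenvalues of T|: 1.1799, 0.7488, 0.7488, 0.6385, 0.1759.
spectral radius ρ = 1.1799; 1.1799 > 1: divergent.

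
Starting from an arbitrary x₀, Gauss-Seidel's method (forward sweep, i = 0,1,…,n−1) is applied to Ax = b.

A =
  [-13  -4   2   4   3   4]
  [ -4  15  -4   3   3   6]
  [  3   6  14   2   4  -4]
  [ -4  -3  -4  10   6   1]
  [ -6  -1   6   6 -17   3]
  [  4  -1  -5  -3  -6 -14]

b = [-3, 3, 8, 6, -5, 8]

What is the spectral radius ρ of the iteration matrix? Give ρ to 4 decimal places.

Diagonal D = diag(-13, 15, 14, 10, -17, -14); L, U strict lower/upper.
Gauss-Seidel: T = -(D+L)⁻¹U, row 0 first, T[0,2] = -(2)/(-13) = +0.1538; later rows by forward substitution.
  T[0,:] = [+0.0000, -0.3077, +0.1538, +0.3077, +0.2308, +0.3077]
  T[1,:] = [+0.0000, -0.0821, +0.3077, -0.1179, -0.1385, -0.3179]
  T[2,:] = [+0.0000, +0.1011, -0.1648, -0.1582, -0.2758, +0.3560]
  T[3,:] = [+0.0000, -0.1073, +0.0879, +0.0244, -0.6596, +0.0701]
  T[4,:] = [+0.0000, +0.1113, -0.0995, -0.1489, -0.4034, +0.2370]
  T[5,:] = [+0.0000, -0.1429, +0.1047, +0.2114, +0.4886, -0.1331]
moduli |λ_i(T)| = 0.9101, 0.2611, 0.1215, 0.1215, 0.1011, 0.0000.
ρ(T) = max|λ| = 0.9101; 0.9101 < 1: convergent.

0.9101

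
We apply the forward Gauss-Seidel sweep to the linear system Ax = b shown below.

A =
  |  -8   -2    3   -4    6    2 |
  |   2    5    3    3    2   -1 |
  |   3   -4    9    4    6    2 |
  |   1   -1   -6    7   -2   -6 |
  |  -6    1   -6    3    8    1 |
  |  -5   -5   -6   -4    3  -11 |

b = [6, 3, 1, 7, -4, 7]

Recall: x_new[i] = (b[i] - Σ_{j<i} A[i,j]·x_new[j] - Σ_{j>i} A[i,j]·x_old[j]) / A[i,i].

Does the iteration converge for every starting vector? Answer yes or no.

no

Write A = D+L+U with D = diag(-8, 5, 9, 7, 8, -11).
GS T = -(D+L)⁻¹U: row 0 first, T[0,3] = -(-4)/(-8) = -0.5000; later rows by forward substitution.
  T[0,:] = [+0.0000, -0.2500, +0.3750, -0.5000, +0.7500, +0.2500]
  T[1,:] = [+0.0000, +0.1000, -0.7500, -0.4000, -0.7000, +0.1000]
  T[2,:] = [+0.0000, +0.1278, -0.4583, -0.4556, -1.2278, -0.2611]
  T[3,:] = [+0.0000, +0.1595, -0.5536, -0.3762, -0.9738, +0.6119]
  T[4,:] = [+0.0000, -0.1640, +0.2388, -0.5256, +0.0943, -0.3753]
  T[5,:] = [+0.0000, -0.1042, +0.6869, +0.6510, +1.0268, -0.3415]
moduli |λ_i(T)| = 1.2165, 0.5305, 0.5305, 0.2589, 0.0122, 0.0000.
spectral radius ρ = 1.2165; 1.2165 > 1, so it fails to converge.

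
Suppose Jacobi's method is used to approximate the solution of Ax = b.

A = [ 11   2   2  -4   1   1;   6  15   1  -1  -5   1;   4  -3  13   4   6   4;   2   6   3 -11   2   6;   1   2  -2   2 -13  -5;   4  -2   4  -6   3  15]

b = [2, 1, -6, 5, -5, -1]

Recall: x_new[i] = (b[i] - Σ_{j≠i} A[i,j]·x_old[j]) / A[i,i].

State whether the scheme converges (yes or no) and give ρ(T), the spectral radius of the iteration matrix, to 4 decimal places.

Let D = diag(11, 15, 13, -11, -13, 15); L, U the strict triangles.
Jacobi T = -D⁻¹(L+U): T[4,2] = -(-2)/(-13) = -0.1538; T[4,4] = 0.
  T[0,:] = [+0.0000  -0.1818  -0.1818  +0.3636  -0.0909  -0.0909]
  T[1,:] = [-0.4000  +0.0000  -0.0667  +0.0667  +0.3333  -0.0667]
  T[2,:] = [-0.3077  +0.2308  +0.0000  -0.3077  -0.4615  -0.3077]
  T[3,:] = [+0.1818  +0.5455  +0.2727  +0.0000  +0.1818  +0.5455]
  T[4,:] = [+0.0769  +0.1538  -0.1538  +0.1538  +0.0000  -0.3846]
  T[5,:] = [-0.2667  +0.1333  -0.2667  +0.4000  -0.2000  +0.0000]
moduli |λ_i(T)| = 0.8931, 0.5056, 0.5056, 0.4222, 0.2202, 0.2202.
spectral radius ρ = 0.8931; 0.8931 < 1, so it converges for any x₀.

yes, ρ = 0.8931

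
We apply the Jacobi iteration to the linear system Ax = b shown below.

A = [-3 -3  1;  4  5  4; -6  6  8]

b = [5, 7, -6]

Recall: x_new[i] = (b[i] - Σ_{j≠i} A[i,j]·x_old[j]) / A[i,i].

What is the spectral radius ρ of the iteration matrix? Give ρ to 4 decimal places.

A = D + L + U where D = diag(-3, 5, 8).
T_J = -D⁻¹(L+U): T[1,2] = -(4)/(5) = -0.8000; T[1,1] = 0.
  T[0,:] = [+0.0000, -1.0000, +0.3333]
  T[1,:] = [-0.8000, +0.0000, -0.8000]
  T[2,:] = [+0.7500, -0.7500, +0.0000]
eigenvalue magnitudes: 1.4800, 0.8243, 0.6557.
ρ(T) = max|λ| = 1.4800; 1.4800 > 1, so it fails to converge.

1.4800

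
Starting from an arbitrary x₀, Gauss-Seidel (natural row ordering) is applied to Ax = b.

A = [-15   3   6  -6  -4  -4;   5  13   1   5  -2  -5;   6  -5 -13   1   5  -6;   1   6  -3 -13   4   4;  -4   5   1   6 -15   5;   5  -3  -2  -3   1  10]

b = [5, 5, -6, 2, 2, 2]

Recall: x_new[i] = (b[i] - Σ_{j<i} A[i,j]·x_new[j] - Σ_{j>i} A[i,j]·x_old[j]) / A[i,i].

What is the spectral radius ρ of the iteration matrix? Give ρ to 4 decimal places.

Let D = diag(-15, 13, -13, -13, -15, 10); L, U the strict triangles.
T_GS = -(D+L)⁻¹U: row 0 first, T[0,3] = -(-6)/(-15) = -0.4000; later rows by forward substitution.
  T[0,:] = [+0.0000, +0.2000, +0.4000, -0.4000, -0.2667, -0.2667]
  T[1,:] = [+0.0000, -0.0769, -0.2308, -0.2308, +0.2564, +0.4872]
  T[2,:] = [+0.0000, +0.1219, +0.2734, -0.0189, +0.1629, -0.7720]
  T[3,:] = [+0.0000, -0.0482, -0.1388, -0.1329, +0.3679, +0.6902]
  T[4,:] = [+0.0000, -0.0901, -0.2209, -0.0247, +0.3146, +0.7914]
  T[5,:] = [+0.0000, -0.1042, -0.2341, +0.0896, +0.3218, +0.2530]
|λ(T)| sorted: 0.9154, 0.3712, 0.0978, 0.0485, 0.0376, 0.0000.
ρ = 0.9154; 0.9154 < 1: convergent.

0.9154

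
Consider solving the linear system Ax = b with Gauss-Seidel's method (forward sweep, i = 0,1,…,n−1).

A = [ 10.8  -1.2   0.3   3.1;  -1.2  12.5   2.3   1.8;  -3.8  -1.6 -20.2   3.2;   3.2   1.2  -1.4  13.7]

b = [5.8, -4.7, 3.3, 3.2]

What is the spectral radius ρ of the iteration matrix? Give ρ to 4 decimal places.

0.2075

Write A = D+L+U with D = diag(10.8, 12.5, -20.2, 13.7).
T_GS = -(D+L)⁻¹U: row 0 first, T[0,3] = -(3.1)/(10.8) = -0.2870; later rows by forward substitution.
  T[0,:] = [+0.0000  +0.1111  -0.0278  -0.2870]
  T[1,:] = [+0.0000  +0.0107  -0.1867  -0.1716]
  T[2,:] = [+0.0000  -0.0217  +0.0200  +0.2260]
  T[3,:] = [+0.0000  -0.0291  +0.0249  +0.1052]
|λ(T)| sorted: 0.2075, 0.0604, 0.0604, 0.0000.
ρ(T) = max|λ| = 0.2075; 0.2075 < 1 ⇒ converges.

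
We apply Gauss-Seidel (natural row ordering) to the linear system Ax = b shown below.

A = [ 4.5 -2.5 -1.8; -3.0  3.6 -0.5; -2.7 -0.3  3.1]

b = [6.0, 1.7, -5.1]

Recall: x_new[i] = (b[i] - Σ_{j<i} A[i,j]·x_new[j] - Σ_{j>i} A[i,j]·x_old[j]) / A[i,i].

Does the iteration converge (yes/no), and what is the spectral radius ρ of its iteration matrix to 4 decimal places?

yes, ρ = 0.9294

Split A = D + L + U, D = diag(4.5, 3.6, 3.1).
T_GS = -(D+L)⁻¹U: row 0 first, T[0,1] = -(-2.5)/(4.5) = +0.5556; later rows by forward substitution.
  T[0,:] = [+0.0000 +0.5556 +0.4000]
  T[1,:] = [+0.0000 +0.4630 +0.4722]
  T[2,:] = [+0.0000 +0.5287 +0.3941]
moduli |λ_i(T)| = 0.9294, 0.0723, 0.0000.
ρ = 0.9294; 0.9294 < 1 ⇒ converges.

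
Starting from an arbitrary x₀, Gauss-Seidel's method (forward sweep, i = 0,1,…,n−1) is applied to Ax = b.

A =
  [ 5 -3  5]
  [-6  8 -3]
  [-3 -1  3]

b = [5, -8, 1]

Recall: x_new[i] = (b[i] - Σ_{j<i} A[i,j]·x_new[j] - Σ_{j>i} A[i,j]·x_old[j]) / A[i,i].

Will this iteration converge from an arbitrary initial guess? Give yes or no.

yes

A = D + L + U where D = diag(5, 8, 3).
GS T = -(D+L)⁻¹U: row 0 first, T[0,2] = -(5)/(5) = -1.0000; later rows by forward substitution.
  T[0,:] = [+0.0000 +0.6000 -1.0000]
  T[1,:] = [+0.0000 +0.4500 -0.3750]
  T[2,:] = [+0.0000 +0.7500 -1.1250]
moduli |λ_i(T)| = 0.9197, 0.2447, 0.0000.
spectral radius ρ = 0.9197; 0.9197 < 1 ⇒ converges.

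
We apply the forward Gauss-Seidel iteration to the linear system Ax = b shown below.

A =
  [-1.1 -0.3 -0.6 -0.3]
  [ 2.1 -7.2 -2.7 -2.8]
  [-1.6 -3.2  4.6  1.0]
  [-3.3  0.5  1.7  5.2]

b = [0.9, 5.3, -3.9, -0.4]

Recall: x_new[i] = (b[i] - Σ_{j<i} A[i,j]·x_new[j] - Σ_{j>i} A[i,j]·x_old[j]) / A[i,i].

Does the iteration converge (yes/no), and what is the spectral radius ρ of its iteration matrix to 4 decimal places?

Diagonal D = diag(-1.1, -7.2, 4.6, 5.2); L, U strict lower/upper.
Gauss-Seidel: T = -(D+L)⁻¹U, row 0 first, T[0,3] = -(-0.3)/(-1.1) = -0.2727; later rows by forward substitution.
  T[0,:] = [+0.0000, -0.2727, -0.5455, -0.2727]
  T[1,:] = [+0.0000, -0.0795, -0.5341, -0.4684]
  T[2,:] = [+0.0000, -0.1502, -0.5613, -0.6381]
  T[3,:] = [+0.0000, -0.1163, -0.1113, +0.0806]
|eigenvalues of T|: 0.8352, 0.1822, 0.0927, 0.0000.
ρ(T) = max|λ| = 0.8352; 0.8352 < 1, so it converges for any x₀.

yes, ρ = 0.8352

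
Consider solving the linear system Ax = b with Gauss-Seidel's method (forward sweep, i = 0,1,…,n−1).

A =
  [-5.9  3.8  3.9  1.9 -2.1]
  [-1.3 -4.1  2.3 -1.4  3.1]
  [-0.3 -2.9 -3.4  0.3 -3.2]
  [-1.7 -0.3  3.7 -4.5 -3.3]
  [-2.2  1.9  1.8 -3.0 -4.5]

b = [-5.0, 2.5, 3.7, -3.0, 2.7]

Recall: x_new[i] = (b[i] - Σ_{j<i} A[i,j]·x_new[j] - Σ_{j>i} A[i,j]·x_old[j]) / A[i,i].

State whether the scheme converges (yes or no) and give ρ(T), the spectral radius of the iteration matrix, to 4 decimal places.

Write A = D+L+U with D = diag(-5.9, -4.1, -3.4, -4.5, -4.5).
T_GS = -(D+L)⁻¹U: row 0 first, T[0,3] = -(1.9)/(-5.9) = +0.3220; later rows by forward substitution.
  T[0,:] = [+0.0000 +0.6441 +0.6610 +0.3220 -0.3559]
  T[1,:] = [+0.0000 -0.2042 +0.3514 -0.4436 +0.8690]
  T[2,:] = [+0.0000 +0.1174 -0.3580 +0.4382 -1.6509]
  T[3,:] = [+0.0000 -0.1332 -0.5675 +0.2682 -2.0142]
  T[4,:] = [+0.0000 -0.2654 +0.0603 -0.3482 +1.2234]
moduli |λ_i(T)| = 1.4180, 0.4559, 0.1330, 0.1330, 0.0000.
spectral radius ρ = 1.4180; 1.4180 > 1: divergent.

no, ρ = 1.4180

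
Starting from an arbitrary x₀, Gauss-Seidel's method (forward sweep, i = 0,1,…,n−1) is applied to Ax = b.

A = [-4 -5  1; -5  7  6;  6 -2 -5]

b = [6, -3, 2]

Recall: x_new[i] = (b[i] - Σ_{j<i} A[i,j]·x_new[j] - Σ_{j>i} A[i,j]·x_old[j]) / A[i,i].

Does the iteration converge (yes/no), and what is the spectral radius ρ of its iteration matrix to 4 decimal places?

Diagonal D = diag(-4, 7, -5); L, U strict lower/upper.
GS T = -(D+L)⁻¹U: row 0 first, T[0,1] = -(-5)/(-4) = -1.2500; later rows by forward substitution.
  T[0,:] = [+0.0000 -1.2500 +0.2500]
  T[1,:] = [+0.0000 -0.8929 -0.6786]
  T[2,:] = [+0.0000 -1.1429 +0.5714]
eigenvalue magnitudes: 1.3059, 0.9845, 0.0000.
ρ(T) = max|λ| = 1.3059; 1.3059 > 1, so it fails to converge.

no, ρ = 1.3059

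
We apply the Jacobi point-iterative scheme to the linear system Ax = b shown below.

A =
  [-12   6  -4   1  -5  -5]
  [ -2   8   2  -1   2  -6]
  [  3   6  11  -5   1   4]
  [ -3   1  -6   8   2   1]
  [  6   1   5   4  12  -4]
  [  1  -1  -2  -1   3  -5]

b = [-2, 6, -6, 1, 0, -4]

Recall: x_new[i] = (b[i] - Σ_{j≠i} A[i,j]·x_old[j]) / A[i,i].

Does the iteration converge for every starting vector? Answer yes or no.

no

Write A = D+L+U with D = diag(-12, 8, 11, 8, 12, -5).
T_J = -D⁻¹(L+U): T[4,0] = -(6)/(12) = -0.5000; T[4,4] = 0.
  T[0,:] = [+0.0000 +0.5000 -0.3333 +0.0833 -0.4167 -0.4167]
  T[1,:] = [+0.2500 +0.0000 -0.2500 +0.1250 -0.2500 +0.7500]
  T[2,:] = [-0.2727 -0.5455 +0.0000 +0.4545 -0.0909 -0.3636]
  T[3,:] = [+0.3750 -0.1250 +0.7500 +0.0000 -0.2500 -0.1250]
  T[4,:] = [-0.5000 -0.0833 -0.4167 -0.3333 +0.0000 +0.3333]
  T[5,:] = [+0.2000 -0.2000 -0.4000 -0.2000 +0.6000 +0.0000]
|eigenvalues of T|: 1.1426, 0.8162, 0.7693, 0.6537, 0.6537, 0.3433.
ρ(T) = max|λ| = 1.1426; 1.1426 > 1, so it fails to converge.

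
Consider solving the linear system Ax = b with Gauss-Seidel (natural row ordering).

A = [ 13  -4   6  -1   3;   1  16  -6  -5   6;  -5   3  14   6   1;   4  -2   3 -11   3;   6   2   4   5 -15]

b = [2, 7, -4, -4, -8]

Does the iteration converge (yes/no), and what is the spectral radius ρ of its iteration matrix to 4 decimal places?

Diagonal D = diag(13, 16, 14, -11, -15); L, U strict lower/upper.
GS T = -(D+L)⁻¹U: row 0 first, T[0,1] = -(-4)/(13) = +0.3077; later rows by forward substitution.
  T[0,:] = [+0.0000, +0.3077, -0.4615, +0.0769, -0.2308]
  T[1,:] = [+0.0000, -0.0192, +0.4038, +0.3077, -0.3606]
  T[2,:] = [+0.0000, +0.1140, -0.2514, -0.4670, -0.0766]
  T[3,:] = [+0.0000, +0.1465, -0.3098, -0.1553, +0.2335]
  T[4,:] = [+0.0000, +0.1997, -0.3011, -0.1045, -0.0830]
|eigenvalues of T|: 0.5486, 0.2856, 0.1856, 0.1856, 0.0000.
ρ(T) = max|λ| = 0.5486; 0.5486 < 1 ⇒ converges.

yes, ρ = 0.5486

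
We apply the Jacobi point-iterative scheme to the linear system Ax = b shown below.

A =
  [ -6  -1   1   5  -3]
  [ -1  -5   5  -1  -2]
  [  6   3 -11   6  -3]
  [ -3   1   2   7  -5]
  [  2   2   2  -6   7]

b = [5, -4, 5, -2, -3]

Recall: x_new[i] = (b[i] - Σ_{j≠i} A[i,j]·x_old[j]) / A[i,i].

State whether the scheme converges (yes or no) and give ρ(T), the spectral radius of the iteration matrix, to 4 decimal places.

Write A = D+L+U with D = diag(-6, -5, -11, 7, 7).
Jacobi: T = -D⁻¹(L+U), T[2,4] = -(-3)/(-11) = -0.2727; T[2,2] = 0.
  T[0,:] = [+0.0000, -0.1667, +0.1667, +0.8333, -0.5000]
  T[1,:] = [-0.2000, +0.0000, +1.0000, -0.2000, -0.4000]
  T[2,:] = [+0.5455, +0.2727, +0.0000, +0.5455, -0.2727]
  T[3,:] = [+0.4286, -0.1429, -0.2857, +0.0000, +0.7143]
  T[4,:] = [-0.2857, -0.2857, -0.2857, +0.8571, +0.0000]
|eigenvalues of T|: 1.2048, 0.8697, 0.8697, 0.6253, 0.1589.
spectral radius ρ = 1.2048; 1.2048 > 1: divergent.

no, ρ = 1.2048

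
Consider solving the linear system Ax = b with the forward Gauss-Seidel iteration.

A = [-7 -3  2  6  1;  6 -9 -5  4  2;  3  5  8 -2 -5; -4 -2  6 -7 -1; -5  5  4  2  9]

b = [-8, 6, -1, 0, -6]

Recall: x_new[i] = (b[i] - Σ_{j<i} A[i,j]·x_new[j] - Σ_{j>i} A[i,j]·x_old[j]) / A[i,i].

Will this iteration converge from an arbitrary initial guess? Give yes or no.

no

Write A = D+L+U with D = diag(-7, -9, 8, -7, 9).
Gauss-Seidel: T = -(D+L)⁻¹U, row 0 first, T[0,4] = -(1)/(-7) = +0.1429; later rows by forward substitution.
  T[0,:] = [+0.0000 -0.4286 +0.2857 +0.8571 +0.1429]
  T[1,:] = [+0.0000 -0.2857 -0.3651 +1.0159 +0.3175]
  T[2,:] = [+0.0000 +0.3393 +0.1210 -0.7063 +0.3730]
  T[3,:] = [+0.0000 +0.6173 +0.0448 -1.3855 +0.0045]
  T[4,:] = [+0.0000 -0.3673 +0.2978 +0.5336 -0.2638]
eigenvalue magnitudes: 1.6285, 0.5197, 0.3166, 0.0176, 0.0000.
ρ(T) = max|λ| = 1.6285; 1.6285 > 1 ⇒ diverges.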